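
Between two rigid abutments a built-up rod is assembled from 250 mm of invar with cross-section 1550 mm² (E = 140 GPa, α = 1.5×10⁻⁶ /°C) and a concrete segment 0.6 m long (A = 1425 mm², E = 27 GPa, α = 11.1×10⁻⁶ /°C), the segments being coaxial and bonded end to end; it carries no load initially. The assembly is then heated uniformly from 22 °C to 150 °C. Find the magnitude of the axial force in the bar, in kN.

P ≈ 53.8 kN (compressive)

With the walls removed the bar would change length by δ_free = Σ αᵢΔT Lᵢ = 1.5×10⁻⁶×128×250 + 11.1×10⁻⁶×128×600 = 0.9005 mm.
Since the ends are fixed, an axial force P builds up, equal in every segment, with P · Σ Lᵢ/(AᵢEᵢ) = δ_free.
The series flexibility is Σ Lᵢ/(AᵢEᵢ) = 250/(1550×140×10³) + 600/(1425×27×10³) = 1.675×10⁻⁵ mm/N.
P = 0.9005 / 1.675×10⁻⁵ = 53770 N = 53.77 kN, compressive.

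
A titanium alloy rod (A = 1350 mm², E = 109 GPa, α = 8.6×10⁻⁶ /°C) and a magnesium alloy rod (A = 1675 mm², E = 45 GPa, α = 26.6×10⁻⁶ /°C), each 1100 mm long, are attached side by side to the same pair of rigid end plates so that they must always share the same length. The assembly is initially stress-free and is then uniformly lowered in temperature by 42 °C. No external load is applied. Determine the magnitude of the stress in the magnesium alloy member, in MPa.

σ ≈ 22.5 MPa (tensile)

Both members must finish at the same length. With the larger α, the magnesium alloy tends to over-contract; the plates restrain it, putting the magnesium alloy in tension and the titanium alloy in compression. With no external load the two internal forces are equal and opposite, magnitude P.
Setting the final lengths equal and cancelling L: (α₁ − α₂)ΔT = P/(A₁E₁) + P/(A₂E₂).
|α₁ − α₂|·ΔT = 18×10⁻⁶ × 42 = 0.000756.
1/(A₁E₁) + 1/(A₂E₂) = 1/(1350×109×10³) + 1/(1675×45×10³) = 2.006×10⁻⁸ N⁻¹.
So P = 0.000756 / 2.006×10⁻⁸ = 37.68 kN.
σ_{magnesium alloy} = P/A₂ = 37680/1675 = 22.5 MPa, tensile.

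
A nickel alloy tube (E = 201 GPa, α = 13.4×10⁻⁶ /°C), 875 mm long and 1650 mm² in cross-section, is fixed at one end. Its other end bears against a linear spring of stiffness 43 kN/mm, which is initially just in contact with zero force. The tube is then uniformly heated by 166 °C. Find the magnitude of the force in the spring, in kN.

The unrestrained thermal change is αΔT L = 13.4×10⁻⁶ × 166 × 875 = 1.946 mm.
Let P be the compressive force at the spring. The tube shortens elastically by PL/(AE) and the spring compresses by P/k; together these equal δ_free.
P [ L/(AE) + 1/k ] = δ_free → P [ 875/(1650×201×10³) + 1/(43×10³) ] = 1.946.
P = 1.946 / 2.589×10⁻⁵ = 75170 N.

P ≈ 75.2 kN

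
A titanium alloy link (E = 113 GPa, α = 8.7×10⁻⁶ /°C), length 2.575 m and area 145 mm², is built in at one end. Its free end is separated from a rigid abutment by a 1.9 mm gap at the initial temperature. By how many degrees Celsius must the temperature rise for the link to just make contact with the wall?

Contact occurs when the free expansion equals the gap: αΔT L = 1.9 mm.
ΔT = 1.9 / (8.7×10⁻⁶ × 2575) = 84.81 °C.

ΔT ≈ 84.8 °C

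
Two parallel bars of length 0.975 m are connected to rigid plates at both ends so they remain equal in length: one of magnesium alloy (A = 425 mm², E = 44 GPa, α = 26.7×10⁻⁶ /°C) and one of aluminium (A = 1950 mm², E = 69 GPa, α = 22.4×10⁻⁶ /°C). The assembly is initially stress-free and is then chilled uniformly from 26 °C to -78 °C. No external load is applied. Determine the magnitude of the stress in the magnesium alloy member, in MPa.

The magnesium alloy has the larger α, so on cooling it would change length more than the aluminium if both were free. The rigid plates force a common final length, so the magnesium alloy is put into tension and the aluminium into compression, with equal and opposite forces P (no external load).
Compatibility of the two members (thermal + elastic change equal): (α₁ − α₂)ΔT = P·[1/(A₁E₁) + 1/(A₂E₂)].
|α₁ − α₂|·ΔT = 4.3×10⁻⁶ × 104 = 0.0004472.
1/(A₁E₁) + 1/(A₂E₂) = 1/(425×44×10³) + 1/(1950×69×10³) = 6.091×10⁻⁸ N⁻¹.
So P = 0.0004472 / 6.091×10⁻⁸ = 7.342 kN.
σ_{magnesium alloy} = P/A₁ = 7342/425 = 17.28 MPa, tensile.

σ ≈ 17.3 MPa (tensile)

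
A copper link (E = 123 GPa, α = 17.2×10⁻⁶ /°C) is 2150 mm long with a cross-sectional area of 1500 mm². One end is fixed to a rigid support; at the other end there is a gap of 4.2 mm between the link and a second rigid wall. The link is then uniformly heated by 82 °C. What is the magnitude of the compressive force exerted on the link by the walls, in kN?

P ≈ 0 kN

Free thermal elongation = αΔT L = 17.2×10⁻⁶ × 82 × 2150 = 3.032 mm.
Since δ_free = 3.03 mm is less than the 4.2 mm gap, the link never touches the wall. No axial force develops.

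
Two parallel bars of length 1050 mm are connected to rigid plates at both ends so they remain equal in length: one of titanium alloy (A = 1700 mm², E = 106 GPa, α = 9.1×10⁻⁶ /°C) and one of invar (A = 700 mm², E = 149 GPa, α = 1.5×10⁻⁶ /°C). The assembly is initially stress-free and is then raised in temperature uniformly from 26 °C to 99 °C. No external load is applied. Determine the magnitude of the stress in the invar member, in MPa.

Equilibrium of a rigid end plate with no external load gives equal and opposite internal forces ±P in the two members. Since α_{titanium alloy} > α_{invar}, heating drives the titanium alloy into compression and the invar into tension.
Setting the final lengths equal and cancelling L: (α₁ − α₂)ΔT = P/(A₁E₁) + P/(A₂E₂).
|α₁ − α₂|·ΔT = 7.6×10⁻⁶ × 73 = 0.0005548.
1/(A₁E₁) + 1/(A₂E₂) = 1/(1700×106×10³) + 1/(700×149×10³) = 1.514×10⁻⁸ N⁻¹.
P = 0.0005548 / 1.514×10⁻⁸ = 36650 N = 36.65 kN.
σ_{invar} = P/A₂ = 36650/700 = 52.36 MPa, tensile.

σ ≈ 52.4 MPa (tensile)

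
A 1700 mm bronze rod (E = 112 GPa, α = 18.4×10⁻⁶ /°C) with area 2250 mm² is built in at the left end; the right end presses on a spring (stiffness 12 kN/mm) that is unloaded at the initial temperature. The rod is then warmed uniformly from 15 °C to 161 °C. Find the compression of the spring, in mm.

δ ≈ 4.22 mm

Free thermal expansion: δ_free = αΔT L = 18.4×10⁻⁶ × 146 × 1700 = 4.567 mm.
With a force P in the spring, the elastic change of the rod is PL/(AE) and that of the spring is P/k; compatibility requires their sum to equal δ_free.
P [ L/(AE) + 1/k ] = δ_free → P [ 1700/(2250×112×10³) + 1/(12×10³) ] = 4.567.
P = 4.567 / 9.008×10⁻⁵ = 50700 N.
Spring compression = P/k = 50700/(12×10³) = 4.225 mm.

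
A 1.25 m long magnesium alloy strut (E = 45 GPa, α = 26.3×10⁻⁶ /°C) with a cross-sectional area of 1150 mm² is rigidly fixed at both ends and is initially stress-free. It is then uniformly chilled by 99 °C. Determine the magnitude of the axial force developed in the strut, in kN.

With zero net strain, σ = E·αΔT = 45 GPa × 26.3×10⁻⁶ × 99 = 117.2 MPa.
Then P = σA = 117.2 × 1150 mm² = 134.7 kN, tensile.

P ≈ 135 kN (tensile)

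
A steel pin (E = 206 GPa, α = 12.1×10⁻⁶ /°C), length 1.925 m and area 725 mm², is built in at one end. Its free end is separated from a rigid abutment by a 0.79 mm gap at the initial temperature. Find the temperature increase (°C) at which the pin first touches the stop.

Contact occurs when the free expansion equals the gap: αΔT L = 0.79 mm.
ΔT = 0.79 / (12.1×10⁻⁶ × 1925) = 33.92 °C.

ΔT ≈ 33.9 °C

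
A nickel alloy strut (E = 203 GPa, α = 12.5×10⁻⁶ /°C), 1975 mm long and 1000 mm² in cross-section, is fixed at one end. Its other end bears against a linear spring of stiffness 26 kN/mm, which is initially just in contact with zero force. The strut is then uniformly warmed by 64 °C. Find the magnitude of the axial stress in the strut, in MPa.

σ ≈ 32.8 MPa (compressive)

If the spring were absent the strut would lengthen by αΔT L = 12.5×10⁻⁶ × 64 × 1975 = 1.58 mm.
Let P be the compressive force at the spring. The strut shortens elastically by PL/(AE) and the spring compresses by P/k; together these equal δ_free.
P [ L/(AE) + 1/k ] = δ_free → P [ 1975/(1000×203×10³) + 1/(26×10³) ] = 1.58.
P = 1.58 / 4.819×10⁻⁵ = 32790 N.
σ = P/A = 32790/1000 = 32.79 MPa.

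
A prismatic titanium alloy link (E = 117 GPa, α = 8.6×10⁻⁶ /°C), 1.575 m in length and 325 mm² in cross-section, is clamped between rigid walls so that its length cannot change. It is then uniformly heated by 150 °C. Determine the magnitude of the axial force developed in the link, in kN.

P ≈ 49.1 kN (compressive)

The ends cannot move, so σ = EαΔT = 117×10³ × 8.6×10⁻⁶ × 150 = 150.9 MPa.
Axial force P = σA = 150.9 × 325 = 49050 N = 49.05 kN, compressive.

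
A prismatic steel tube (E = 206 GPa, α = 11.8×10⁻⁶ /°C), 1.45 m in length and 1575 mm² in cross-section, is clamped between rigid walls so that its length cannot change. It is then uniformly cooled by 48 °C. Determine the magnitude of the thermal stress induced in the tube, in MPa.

Because both ends are immovable the net strain is zero, and the suppressed thermal strain is αΔT = 11.8×10⁻⁶ × 48 = 566.4×10⁻⁶.
σ = EαΔT = 206×10³ × 11.8×10⁻⁶ × 48 = 116.7 MPa (tensile; the tube is trying to contract).

σ ≈ 117 MPa (tensile)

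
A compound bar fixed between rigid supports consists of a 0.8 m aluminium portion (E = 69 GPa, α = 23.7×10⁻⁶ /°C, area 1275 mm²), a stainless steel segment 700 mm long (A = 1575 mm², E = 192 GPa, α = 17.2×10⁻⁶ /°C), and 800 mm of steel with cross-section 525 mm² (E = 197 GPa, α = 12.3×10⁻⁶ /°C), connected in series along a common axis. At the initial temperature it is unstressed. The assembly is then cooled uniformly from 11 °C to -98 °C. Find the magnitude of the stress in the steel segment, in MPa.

If the supports were absent, the total length change would be Σ αᵢΔT Lᵢ = 23.7×10⁻⁶×109×800 + 17.2×10⁻⁶×109×700 + 12.3×10⁻⁶×109×800 = 4.452 mm.
The walls prevent any net length change, so an axial force P (same in every segment) develops. Compatibility: P · Σ Lᵢ/(AᵢEᵢ) = δ_free.
The series flexibility is Σ Lᵢ/(AᵢEᵢ) = 800/(1275×69×10³) + 700/(1575×192×10³) + 800/(525×197×10³) = 1.914×10⁻⁵ mm/N.
So P = 4.452 / 1.914×10⁻⁵ = 232.5 kN, tensile.
σ_{steel} = P / A = 232500 / 525 = 442.9 MPa.

σ ≈ 443 MPa (tensile)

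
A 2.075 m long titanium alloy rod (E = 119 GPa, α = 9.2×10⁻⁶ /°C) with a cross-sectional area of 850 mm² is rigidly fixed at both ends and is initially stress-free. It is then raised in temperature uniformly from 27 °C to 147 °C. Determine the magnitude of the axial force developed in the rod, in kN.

P ≈ 112 kN (compressive)

Full restraint means ε = 0, so the stress is σ = EαΔT = 119×10³ × 9.2×10⁻⁶ × 120 = 131.4 MPa.
Axial force P = σA = 131.4 × 850 = 111700 N = 111.7 kN, compressive.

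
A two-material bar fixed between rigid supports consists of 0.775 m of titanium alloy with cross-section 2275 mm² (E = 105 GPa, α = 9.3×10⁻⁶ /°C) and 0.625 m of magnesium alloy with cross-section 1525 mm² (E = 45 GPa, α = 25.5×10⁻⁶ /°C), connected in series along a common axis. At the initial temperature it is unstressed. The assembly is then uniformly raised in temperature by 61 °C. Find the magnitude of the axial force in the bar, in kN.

With the walls removed the bar would change length by δ_free = Σ αᵢΔT Lᵢ = 9.3×10⁻⁶×61×775 + 25.5×10⁻⁶×61×625 = 1.412 mm.
The rigid supports impose zero overall length change; the single axial force P common to all segments must satisfy P Σ Lᵢ/(AᵢEᵢ) = δ_free.
The series flexibility is Σ Lᵢ/(AᵢEᵢ) = 775/(2275×105×10³) + 625/(1525×45×10³) = 1.235×10⁻⁵ mm/N.
So P = 1.412 / 1.235×10⁻⁵ = 114.3 kN, compressive.

P ≈ 114 kN (compressive)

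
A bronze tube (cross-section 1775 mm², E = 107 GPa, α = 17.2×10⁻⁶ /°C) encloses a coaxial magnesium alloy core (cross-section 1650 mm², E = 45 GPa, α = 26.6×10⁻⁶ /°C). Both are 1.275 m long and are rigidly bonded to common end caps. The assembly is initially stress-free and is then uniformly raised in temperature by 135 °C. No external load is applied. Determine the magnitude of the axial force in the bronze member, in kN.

P ≈ 67.7 kN (tensile in the bronze)

Equilibrium of a rigid end plate with no external load gives equal and opposite internal forces ±P in the two members. Since α_{magnesium alloy} > α_{bronze}, heating drives the magnesium alloy into compression and the bronze into tension.
Compatibility of the two members (thermal + elastic change equal): (α₁ − α₂)ΔT = P·[1/(A₁E₁) + 1/(A₂E₂)].
|α₁ − α₂|·ΔT = 9.4×10⁻⁶ × 135 = 0.001269.
1/(A₁E₁) + 1/(A₂E₂) = 1/(1775×107×10³) + 1/(1650×45×10³) = 1.873×10⁻⁸ N⁻¹.
So P = 0.001269 / 1.873×10⁻⁸ = 67.74 kN.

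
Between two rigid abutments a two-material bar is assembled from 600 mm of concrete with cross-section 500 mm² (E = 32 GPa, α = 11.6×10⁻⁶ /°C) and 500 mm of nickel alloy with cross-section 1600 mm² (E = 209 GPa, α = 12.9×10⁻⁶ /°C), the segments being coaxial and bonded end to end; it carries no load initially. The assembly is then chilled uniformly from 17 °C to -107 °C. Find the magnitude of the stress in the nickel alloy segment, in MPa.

With the walls removed the bar would change length by δ_free = Σ αᵢΔT Lᵢ = 11.6×10⁻⁶×124×600 + 12.9×10⁻⁶×124×500 = 1.663 mm.
Since the ends are fixed, an axial force P builds up, equal in every segment, with P · Σ Lᵢ/(AᵢEᵢ) = δ_free.
Σ Lᵢ/(AᵢEᵢ) = 600/(500×32×10³) + 500/(1600×209×10³) = 3.9×10⁻⁵ mm/N.
P = 1.663 / 3.9×10⁻⁵ = 42640 N = 42.64 kN, tensile.
σ_{nickel alloy} = P / A = 42640 / 1600 = 26.65 MPa.

σ ≈ 26.7 MPa (tensile)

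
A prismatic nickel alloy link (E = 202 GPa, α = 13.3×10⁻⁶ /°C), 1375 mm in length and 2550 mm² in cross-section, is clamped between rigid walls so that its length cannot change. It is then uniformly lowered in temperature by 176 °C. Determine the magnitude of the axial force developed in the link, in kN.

The ends cannot move, so σ = EαΔT = 202×10³ × 13.3×10⁻⁶ × 176 = 472.8 MPa.
P = AEαΔT = 2550 × 202×10³ × 13.3×10⁻⁶ × 176 = 1206 kN (tensile).

P ≈ 1210 kN (tensile)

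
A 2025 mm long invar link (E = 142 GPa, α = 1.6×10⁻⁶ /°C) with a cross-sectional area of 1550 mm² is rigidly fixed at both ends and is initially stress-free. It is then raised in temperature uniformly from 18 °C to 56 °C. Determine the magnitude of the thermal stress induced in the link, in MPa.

σ ≈ 8.63 MPa (compressive)

Because both ends are immovable the net strain is zero, and the suppressed thermal strain is αΔT = 1.6×10⁻⁶ × 38 = 60.8×10⁻⁶.
Hence σ = E·αΔT = 142×10³ × 60.8×10⁻⁶ = 8.634 MPa, compressive.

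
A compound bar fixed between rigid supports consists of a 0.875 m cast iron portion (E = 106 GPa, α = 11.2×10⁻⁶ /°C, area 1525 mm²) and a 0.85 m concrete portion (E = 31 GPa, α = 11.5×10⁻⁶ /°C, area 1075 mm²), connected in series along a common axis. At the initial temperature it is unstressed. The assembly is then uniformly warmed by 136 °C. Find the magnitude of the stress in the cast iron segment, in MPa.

σ ≈ 56.5 MPa (compressive)

Free thermal expansion of the whole bar: Σ αᵢΔT Lᵢ = 11.2×10⁻⁶×136×875 + 11.5×10⁻⁶×136×850 = 2.662 mm.
The rigid supports impose zero overall length change; the single axial force P common to all segments must satisfy P Σ Lᵢ/(AᵢEᵢ) = δ_free.
Σ Lᵢ/(AᵢEᵢ) = 875/(1525×106×10³) + 850/(1075×31×10³) = 3.092×10⁻⁵ mm/N.
P = 2.662 / 3.092×10⁻⁵ = 86100 N = 86.1 kN, compressive.
σ_{cast iron} = P / A = 86100 / 1525 = 56.46 MPa.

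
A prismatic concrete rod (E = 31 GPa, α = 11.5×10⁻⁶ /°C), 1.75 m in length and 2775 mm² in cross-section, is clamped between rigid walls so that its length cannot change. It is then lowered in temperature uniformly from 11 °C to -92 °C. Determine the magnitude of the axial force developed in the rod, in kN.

P ≈ 102 kN (tensile)

With zero net strain, σ = E·αΔT = 31 GPa × 11.5×10⁻⁶ × 103 = 36.72 MPa.
P = AEαΔT = 2775 × 31×10³ × 11.5×10⁻⁶ × 103 = 101.9 kN (tensile).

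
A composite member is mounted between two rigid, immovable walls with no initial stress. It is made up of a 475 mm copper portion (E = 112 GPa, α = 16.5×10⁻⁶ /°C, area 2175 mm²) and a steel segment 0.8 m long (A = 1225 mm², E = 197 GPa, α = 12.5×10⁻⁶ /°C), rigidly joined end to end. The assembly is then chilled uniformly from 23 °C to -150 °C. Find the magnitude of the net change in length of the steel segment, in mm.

If the supports were absent, the total length change would be Σ αᵢΔT Lᵢ = 16.5×10⁻⁶×173×475 + 12.5×10⁻⁶×173×800 = 3.086 mm.
The walls prevent any net length change, so an axial force P (same in every segment) develops. Compatibility: P · Σ Lᵢ/(AᵢEᵢ) = δ_free.
The series flexibility is Σ Lᵢ/(AᵢEᵢ) = 475/(2175×112×10³) + 800/(1225×197×10³) = 5.265×10⁻⁶ mm/N.
P = 3.086 / 5.265×10⁻⁶ = 586100 N = 586.1 kN, tensile.
For the steel segment, free thermal change = 12.5×10⁻⁶×173×800 = 1.73 mm and elastic change from P = 586100×800/(1225×197×10³) = 1.943 mm; these oppose, so the net change is 0.213 mm (segment lengthens).

|ΔL| ≈ 0.213 mm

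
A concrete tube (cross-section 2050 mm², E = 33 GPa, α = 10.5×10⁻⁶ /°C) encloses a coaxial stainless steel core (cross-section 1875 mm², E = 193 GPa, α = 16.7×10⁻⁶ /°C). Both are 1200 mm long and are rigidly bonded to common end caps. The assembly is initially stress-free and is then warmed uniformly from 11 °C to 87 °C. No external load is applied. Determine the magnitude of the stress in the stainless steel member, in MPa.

σ ≈ 14.3 MPa (compressive)

The stainless steel has the larger α, so on heating it would change length more than the concrete if both were free. The rigid plates force a common final length, so the stainless steel is put into compression and the concrete into tension, with equal and opposite forces P (no external load).
Compatibility of the two members (thermal + elastic change equal): (α₁ − α₂)ΔT = P·[1/(A₁E₁) + 1/(A₂E₂)].
|α₁ − α₂|·ΔT = 6.2×10⁻⁶ × 76 = 0.0004712.
1/(A₁E₁) + 1/(A₂E₂) = 1/(2050×33×10³) + 1/(1875×193×10³) = 1.755×10⁻⁸ N⁻¹.
So P = 0.0004712 / 1.755×10⁻⁸ = 26.86 kN.
σ_{stainless steel} = P/A₂ = 26860/1875 = 14.32 MPa, compressive.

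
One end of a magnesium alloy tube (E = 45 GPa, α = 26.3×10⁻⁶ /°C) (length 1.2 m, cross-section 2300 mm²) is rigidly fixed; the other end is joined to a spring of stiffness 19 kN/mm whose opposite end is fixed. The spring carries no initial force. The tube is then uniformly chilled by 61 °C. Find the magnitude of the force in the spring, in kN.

P ≈ 30 kN

If the spring were absent the tube would shorten by αΔT L = 26.3×10⁻⁶ × 61 × 1200 = 1.925 mm.
With a force P in the spring, the elastic change of the tube is PL/(AE) and that of the spring is P/k; compatibility requires their sum to equal δ_free.
So P = δ_free / [L/(AE) + 1/k] = 1.925 / [ 1200/(2300×45×10³) + 1/(19×10³) ].
P = 1.925 / 6.423×10⁻⁵ = 29970 N.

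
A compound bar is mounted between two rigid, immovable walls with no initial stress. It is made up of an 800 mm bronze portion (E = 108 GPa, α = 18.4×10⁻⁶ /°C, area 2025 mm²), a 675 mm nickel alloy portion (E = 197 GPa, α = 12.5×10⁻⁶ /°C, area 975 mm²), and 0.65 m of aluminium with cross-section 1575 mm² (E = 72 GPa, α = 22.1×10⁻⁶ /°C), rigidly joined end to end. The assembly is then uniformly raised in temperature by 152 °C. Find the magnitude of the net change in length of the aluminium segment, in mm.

|ΔL| ≈ 0.35 mm

If the supports were absent, the total length change would be Σ αᵢΔT Lᵢ = 18.4×10⁻⁶×152×800 + 12.5×10⁻⁶×152×675 + 22.1×10⁻⁶×152×650 = 5.703 mm.
The walls prevent any net length change, so an axial force P (same in every segment) develops. Compatibility: P · Σ Lᵢ/(AᵢEᵢ) = δ_free.
The series flexibility is Σ Lᵢ/(AᵢEᵢ) = 800/(2025×108×10³) + 675/(975×197×10³) + 650/(1575×72×10³) = 1.29×10⁻⁵ mm/N.
P = 5.703 / 1.29×10⁻⁵ = 442000 N = 442 kN, compressive.
For the aluminium segment, free thermal change = 22.1×10⁻⁶×152×650 = 2.183 mm and elastic change from P = 442000×650/(1575×72×10³) = 2.533 mm; these oppose, so the net change is 0.35 mm (segment shortens).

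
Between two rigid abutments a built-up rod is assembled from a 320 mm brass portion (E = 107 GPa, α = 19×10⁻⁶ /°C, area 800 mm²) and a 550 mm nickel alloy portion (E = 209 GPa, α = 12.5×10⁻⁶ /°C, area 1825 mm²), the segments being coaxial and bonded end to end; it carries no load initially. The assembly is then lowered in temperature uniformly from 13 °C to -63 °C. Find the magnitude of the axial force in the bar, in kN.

P ≈ 190 kN (tensile)

If the supports were absent, the total length change would be Σ αᵢΔT Lᵢ = 19×10⁻⁶×76×320 + 12.5×10⁻⁶×76×550 = 0.9846 mm.
The rigid supports impose zero overall length change; the single axial force P common to all segments must satisfy P Σ Lᵢ/(AᵢEᵢ) = δ_free.
Σ Lᵢ/(AᵢEᵢ) = 320/(800×107×10³) + 550/(1825×209×10³) = 5.18×10⁻⁶ mm/N.
So P = 0.9846 / 5.18×10⁻⁶ = 190.1 kN, tensile.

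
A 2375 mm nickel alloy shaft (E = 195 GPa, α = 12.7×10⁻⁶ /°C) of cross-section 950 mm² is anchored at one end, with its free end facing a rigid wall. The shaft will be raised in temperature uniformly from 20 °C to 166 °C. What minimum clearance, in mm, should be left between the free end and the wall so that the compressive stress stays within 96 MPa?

Free expansion if unrestrained: δ_free = αΔT L = 12.7×10⁻⁶ × 146 × 2375 = 4.404 mm.
At the allowable stress the elastic shortening the wall may impose is σL/E = 96 × 2375 / (195×10³) = 1.169 mm.
The gap must absorb the remainder: g_min = 4.404 − 1.169 = 3.234 mm.

g ≈ 3.23 mm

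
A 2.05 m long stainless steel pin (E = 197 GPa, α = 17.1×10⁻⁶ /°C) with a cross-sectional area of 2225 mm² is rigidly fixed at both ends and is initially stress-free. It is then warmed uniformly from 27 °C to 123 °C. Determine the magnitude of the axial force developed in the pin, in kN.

Full restraint means ε = 0, so the stress is σ = EαΔT = 197×10³ × 17.1×10⁻⁶ × 96 = 323.4 MPa.
P = AEαΔT = 2225 × 197×10³ × 17.1×10⁻⁶ × 96 = 719.6 kN (compressive).

P ≈ 720 kN (compressive)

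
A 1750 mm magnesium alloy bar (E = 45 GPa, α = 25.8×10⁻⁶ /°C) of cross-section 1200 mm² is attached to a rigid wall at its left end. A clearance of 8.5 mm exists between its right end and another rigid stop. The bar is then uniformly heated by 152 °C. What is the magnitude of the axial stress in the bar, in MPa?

Free thermal elongation = αΔT L = 25.8×10⁻⁶ × 152 × 1750 = 6.863 mm.
Since δ_free = 6.86 mm is less than the 8.5 mm gap, the bar never touches the wall. No axial force develops.

σ ≈ 0 MPa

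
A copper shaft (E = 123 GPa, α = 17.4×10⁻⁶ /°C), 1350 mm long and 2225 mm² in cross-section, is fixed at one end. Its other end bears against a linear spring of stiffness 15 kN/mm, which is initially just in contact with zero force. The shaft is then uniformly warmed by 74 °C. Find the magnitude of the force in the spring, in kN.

If the spring were absent the shaft would lengthen by αΔT L = 17.4×10⁻⁶ × 74 × 1350 = 1.738 mm.
Let P be the compressive force at the spring. The shaft shortens elastically by PL/(AE) and the spring compresses by P/k; together these equal δ_free.
P [ L/(AE) + 1/k ] = δ_free → P [ 1350/(2225×123×10³) + 1/(15×10³) ] = 1.738.
P = 1.738 / 7.16×10⁻⁵ = 24280 N.

P ≈ 24.3 kN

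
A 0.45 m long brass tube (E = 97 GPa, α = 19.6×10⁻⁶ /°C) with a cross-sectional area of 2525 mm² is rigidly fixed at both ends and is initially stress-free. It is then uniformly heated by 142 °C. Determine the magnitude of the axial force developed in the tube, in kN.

The ends cannot move, so σ = EαΔT = 97×10³ × 19.6×10⁻⁶ × 142 = 270 MPa.
P = AEαΔT = 2525 × 97×10³ × 19.6×10⁻⁶ × 142 = 681.7 kN (compressive).

P ≈ 682 kN (compressive)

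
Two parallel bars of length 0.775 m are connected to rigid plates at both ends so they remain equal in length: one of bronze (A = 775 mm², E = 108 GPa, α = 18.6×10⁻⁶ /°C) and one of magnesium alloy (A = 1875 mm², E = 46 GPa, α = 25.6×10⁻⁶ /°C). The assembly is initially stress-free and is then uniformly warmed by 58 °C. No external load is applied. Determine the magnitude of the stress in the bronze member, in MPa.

σ ≈ 22.3 MPa (tensile)

Both members must finish at the same length. With the larger α, the magnesium alloy tends to over-expand; the plates restrain it, putting the magnesium alloy in compression and the bronze in tension. With no external load the two internal forces are equal and opposite, magnitude P.
Setting the final lengths equal and cancelling L: (α₁ − α₂)ΔT = P/(A₁E₁) + P/(A₂E₂).
|α₁ − α₂|·ΔT = 7×10⁻⁶ × 58 = 0.000406.
1/(A₁E₁) + 1/(A₂E₂) = 1/(775×108×10³) + 1/(1875×46×10³) = 2.354×10⁻⁸ N⁻¹.
P = 0.000406 / 2.354×10⁻⁸ = 17250 N = 17.25 kN.
σ_{bronze} = P/A₁ = 17250/775 = 22.25 MPa, tensile.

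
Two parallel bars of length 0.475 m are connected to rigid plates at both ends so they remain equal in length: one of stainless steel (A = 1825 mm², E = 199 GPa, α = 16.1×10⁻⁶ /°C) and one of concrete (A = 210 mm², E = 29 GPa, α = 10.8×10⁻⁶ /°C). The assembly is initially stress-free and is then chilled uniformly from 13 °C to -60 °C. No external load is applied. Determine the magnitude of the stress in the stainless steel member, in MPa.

The stainless steel has the larger α, so on cooling it would change length more than the concrete if both were free. The rigid plates force a common final length, so the stainless steel is put into tension and the concrete into compression, with equal and opposite forces P (no external load).
Compatibility of the two members (thermal + elastic change equal): (α₁ − α₂)ΔT = P·[1/(A₁E₁) + 1/(A₂E₂)].
|α₁ − α₂|·ΔT = 5.3×10⁻⁶ × 73 = 0.0003869.
1/(A₁E₁) + 1/(A₂E₂) = 1/(1825×199×10³) + 1/(210×29×10³) = 1.67×10⁻⁷ N⁻¹.
P = 0.0003869 / 1.67×10⁻⁷ = 2317 N = 2.317 kN.
σ_{stainless steel} = P/A₁ = 2317/1825 = 1.27 MPa, tensile.

σ ≈ 1.27 MPa (tensile)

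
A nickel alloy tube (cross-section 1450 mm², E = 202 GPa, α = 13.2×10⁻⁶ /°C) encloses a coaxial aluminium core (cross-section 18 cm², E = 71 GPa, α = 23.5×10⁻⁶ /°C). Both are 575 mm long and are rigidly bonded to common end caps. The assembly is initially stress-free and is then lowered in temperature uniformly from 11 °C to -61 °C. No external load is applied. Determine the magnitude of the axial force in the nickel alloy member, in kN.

Equilibrium of a rigid end plate with no external load gives equal and opposite internal forces ±P in the two members. Since α_{aluminium} > α_{nickel alloy}, cooling drives the aluminium into tension and the nickel alloy into compression.
Setting the final lengths equal and cancelling L: (α₁ − α₂)ΔT = P/(A₁E₁) + P/(A₂E₂).
|α₁ − α₂|·ΔT = 10.3×10⁻⁶ × 72 = 0.0007416.
1/(A₁E₁) + 1/(A₂E₂) = 1/(1450×202×10³) + 1/(1800×71×10³) = 1.124×10⁻⁸ N⁻¹.
P = 0.0007416 / 1.124×10⁻⁸ = 65990 N = 65.99 kN.

P ≈ 66 kN (compressive in the nickel alloy)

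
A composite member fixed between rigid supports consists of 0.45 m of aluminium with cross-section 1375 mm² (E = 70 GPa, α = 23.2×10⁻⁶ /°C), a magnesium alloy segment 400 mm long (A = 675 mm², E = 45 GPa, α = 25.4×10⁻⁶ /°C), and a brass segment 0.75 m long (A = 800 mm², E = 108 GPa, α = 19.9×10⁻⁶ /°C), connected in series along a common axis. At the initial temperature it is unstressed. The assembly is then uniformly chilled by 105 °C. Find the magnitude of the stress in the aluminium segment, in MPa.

σ ≈ 102 MPa (tensile)

With the walls removed the bar would change length by δ_free = Σ αᵢΔT Lᵢ = 23.2×10⁻⁶×105×450 + 25.4×10⁻⁶×105×400 + 19.9×10⁻⁶×105×750 = 3.73 mm.
The rigid supports impose zero overall length change; the single axial force P common to all segments must satisfy P Σ Lᵢ/(AᵢEᵢ) = δ_free.
Σ Lᵢ/(AᵢEᵢ) = 450/(1375×70×10³) + 400/(675×45×10³) + 750/(800×108×10³) = 2.652×10⁻⁵ mm/N.
P = 3.73 / 2.652×10⁻⁵ = 140600 N = 140.6 kN, tensile.
σ_{aluminium} = P / A = 140600 / 1375 = 102.3 MPa.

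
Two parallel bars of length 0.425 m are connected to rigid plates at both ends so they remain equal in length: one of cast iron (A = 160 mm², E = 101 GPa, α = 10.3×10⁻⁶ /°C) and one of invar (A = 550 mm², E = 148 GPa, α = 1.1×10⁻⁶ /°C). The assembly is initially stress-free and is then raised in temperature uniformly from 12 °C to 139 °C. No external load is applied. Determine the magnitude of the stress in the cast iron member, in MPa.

σ ≈ 98.5 MPa (compressive)

Both members must finish at the same length. With the larger α, the cast iron tends to over-expand; the plates restrain it, putting the cast iron in compression and the invar in tension. With no external load the two internal forces are equal and opposite, magnitude P.
Compatibility of the two members (thermal + elastic change equal): (α₁ − α₂)ΔT = P·[1/(A₁E₁) + 1/(A₂E₂)].
|α₁ − α₂|·ΔT = 9.2×10⁻⁶ × 127 = 0.001168.
1/(A₁E₁) + 1/(A₂E₂) = 1/(160×101×10³) + 1/(550×148×10³) = 7.417×10⁻⁸ N⁻¹.
So P = 0.001168 / 7.417×10⁻⁸ = 15.75 kN.
σ_{cast iron} = P/A₁ = 15750/160 = 98.46 MPa, compressive.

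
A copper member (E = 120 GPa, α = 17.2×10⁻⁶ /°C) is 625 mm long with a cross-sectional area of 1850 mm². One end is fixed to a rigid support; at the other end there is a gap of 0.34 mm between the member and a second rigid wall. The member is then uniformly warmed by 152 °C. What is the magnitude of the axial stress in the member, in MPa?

σ ≈ 248 MPa (compressive)

If the wall were absent the member would grow by αΔT L = 17.2×10⁻⁶ × 152 × 625 = 1.634 mm.
After closing the 0.34 mm clearance, 1.634 − 0.34 = 1.294 mm of expansion remains to be suppressed by the wall.
Compatibility: PL/(AE) = 1.294 mm, so σ = P/A = E × (1.294/625) = 248.4 MPa.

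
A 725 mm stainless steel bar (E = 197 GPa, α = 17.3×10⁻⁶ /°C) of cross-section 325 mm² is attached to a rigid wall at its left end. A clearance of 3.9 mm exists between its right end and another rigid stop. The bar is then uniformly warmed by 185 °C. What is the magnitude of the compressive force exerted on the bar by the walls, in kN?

P ≈ 0 kN

If the wall were absent the bar would grow by αΔT L = 17.3×10⁻⁶ × 185 × 725 = 2.32 mm.
Since δ_free = 2.32 mm is less than the 3.9 mm gap, the bar never touches the wall. No axial force develops.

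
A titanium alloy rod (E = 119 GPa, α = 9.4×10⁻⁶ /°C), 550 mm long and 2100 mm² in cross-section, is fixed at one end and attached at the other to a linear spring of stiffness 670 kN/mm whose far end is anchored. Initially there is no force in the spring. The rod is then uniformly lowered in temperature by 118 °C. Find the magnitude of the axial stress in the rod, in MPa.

σ ≈ 78.7 MPa (tensile)

The unrestrained thermal change is αΔT L = 9.4×10⁻⁶ × 118 × 550 = 0.6101 mm.
With a force P in the spring, the elastic change of the rod is PL/(AE) and that of the spring is P/k; compatibility requires their sum to equal δ_free.
So P = δ_free / [L/(AE) + 1/k] = 0.6101 / [ 550/(2100×119×10³) + 1/(670×10³) ].
P = 0.6101 / 3.693×10⁻⁶ = 165200 N.
σ = P/A = 165200/2100 = 78.65 MPa.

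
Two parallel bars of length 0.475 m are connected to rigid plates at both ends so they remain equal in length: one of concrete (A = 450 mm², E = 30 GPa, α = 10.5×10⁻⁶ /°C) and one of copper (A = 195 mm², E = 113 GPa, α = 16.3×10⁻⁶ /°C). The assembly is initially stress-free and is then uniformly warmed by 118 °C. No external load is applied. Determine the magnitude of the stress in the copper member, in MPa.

σ ≈ 29.4 MPa (compressive)

The copper has the larger α, so on heating it would change length more than the concrete if both were free. The rigid plates force a common final length, so the copper is put into compression and the concrete into tension, with equal and opposite forces P (no external load).
Compatibility of the two members (thermal + elastic change equal): (α₁ − α₂)ΔT = P·[1/(A₁E₁) + 1/(A₂E₂)].
|α₁ − α₂|·ΔT = 5.8×10⁻⁶ × 118 = 0.0006844.
1/(A₁E₁) + 1/(A₂E₂) = 1/(450×30×10³) + 1/(195×113×10³) = 1.195×10⁻⁷ N⁻¹.
So P = 0.0006844 / 1.195×10⁻⁷ = 5.729 kN.
σ_{copper} = P/A₂ = 5729/195 = 29.38 MPa, compressive.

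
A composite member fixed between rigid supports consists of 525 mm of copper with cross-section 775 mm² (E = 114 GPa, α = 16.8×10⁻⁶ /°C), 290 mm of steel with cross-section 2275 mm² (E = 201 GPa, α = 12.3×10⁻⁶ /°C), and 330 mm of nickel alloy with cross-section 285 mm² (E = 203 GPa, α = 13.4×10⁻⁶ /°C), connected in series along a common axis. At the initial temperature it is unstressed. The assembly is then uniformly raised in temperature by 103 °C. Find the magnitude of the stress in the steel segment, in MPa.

σ ≈ 62 MPa (compressive)

With the walls removed the bar would change length by δ_free = Σ αᵢΔT Lᵢ = 16.8×10⁻⁶×103×525 + 12.3×10⁻⁶×103×290 + 13.4×10⁻⁶×103×330 = 1.731 mm.
The walls prevent any net length change, so an axial force P (same in every segment) develops. Compatibility: P · Σ Lᵢ/(AᵢEᵢ) = δ_free.
Σ Lᵢ/(AᵢEᵢ) = 525/(775×114×10³) + 290/(2275×201×10³) + 330/(285×203×10³) = 1.228×10⁻⁵ mm/N.
P = 1.731 / 1.228×10⁻⁵ = 141000 N = 141 kN, compressive.
σ_{steel} = P / A = 141000 / 2275 = 61.97 MPa.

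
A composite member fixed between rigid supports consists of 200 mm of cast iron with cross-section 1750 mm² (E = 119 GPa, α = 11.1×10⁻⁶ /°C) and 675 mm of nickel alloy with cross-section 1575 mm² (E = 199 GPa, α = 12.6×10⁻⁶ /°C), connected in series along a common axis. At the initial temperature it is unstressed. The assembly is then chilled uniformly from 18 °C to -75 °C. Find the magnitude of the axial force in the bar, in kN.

P ≈ 320 kN (tensile)

With the walls removed the bar would change length by δ_free = Σ αᵢΔT Lᵢ = 11.1×10⁻⁶×93×200 + 12.6×10⁻⁶×93×675 = 0.9974 mm.
The walls prevent any net length change, so an axial force P (same in every segment) develops. Compatibility: P · Σ Lᵢ/(AᵢEᵢ) = δ_free.
Σ Lᵢ/(AᵢEᵢ) = 200/(1750×119×10³) + 675/(1575×199×10³) = 3.114×10⁻⁶ mm/N.
Hence P = δ_free / Σ(L/AE) = 0.9974/3.114×10⁻⁶ = 320.3 kN (tensile).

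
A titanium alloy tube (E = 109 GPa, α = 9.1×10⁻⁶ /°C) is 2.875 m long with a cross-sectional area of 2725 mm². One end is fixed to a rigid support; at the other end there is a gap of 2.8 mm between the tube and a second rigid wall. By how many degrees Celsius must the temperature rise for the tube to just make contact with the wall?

ΔT ≈ 107 °C

The gap closes when αΔT L = 2.8 mm, since the tube is still unstressed at that instant.
So ΔT = g/(αL) = 2.8/(9.1×10⁻⁶ × 2875) = 107 °C.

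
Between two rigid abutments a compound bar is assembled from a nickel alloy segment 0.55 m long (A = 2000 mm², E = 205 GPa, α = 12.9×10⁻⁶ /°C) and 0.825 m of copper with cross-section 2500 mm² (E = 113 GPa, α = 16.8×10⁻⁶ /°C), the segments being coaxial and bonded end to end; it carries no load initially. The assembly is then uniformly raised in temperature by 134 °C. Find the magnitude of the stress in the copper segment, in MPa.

With the walls removed the bar would change length by δ_free = Σ αᵢΔT Lᵢ = 12.9×10⁻⁶×134×550 + 16.8×10⁻⁶×134×825 = 2.808 mm.
The rigid supports impose zero overall length change; the single axial force P common to all segments must satisfy P Σ Lᵢ/(AᵢEᵢ) = δ_free.
The series flexibility is Σ Lᵢ/(AᵢEᵢ) = 550/(2000×205×10³) + 825/(2500×113×10³) = 4.262×10⁻⁶ mm/N.
P = 2.808 / 4.262×10⁻⁶ = 658900 N = 658.9 kN, compressive.
σ_{copper} = P / A = 658900 / 2500 = 263.5 MPa.

σ ≈ 264 MPa (compressive)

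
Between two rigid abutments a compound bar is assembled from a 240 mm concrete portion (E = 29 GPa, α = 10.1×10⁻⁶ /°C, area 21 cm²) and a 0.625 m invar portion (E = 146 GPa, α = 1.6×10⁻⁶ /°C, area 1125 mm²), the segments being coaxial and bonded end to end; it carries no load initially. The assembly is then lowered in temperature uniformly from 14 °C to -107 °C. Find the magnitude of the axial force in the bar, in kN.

P ≈ 53.5 kN (tensile)

If the supports were absent, the total length change would be Σ αᵢΔT Lᵢ = 10.1×10⁻⁶×121×240 + 1.6×10⁻⁶×121×625 = 0.4143 mm.
The rigid supports impose zero overall length change; the single axial force P common to all segments must satisfy P Σ Lᵢ/(AᵢEᵢ) = δ_free.
The series flexibility is Σ Lᵢ/(AᵢEᵢ) = 240/(2100×29×10³) + 625/(1125×146×10³) = 7.746×10⁻⁶ mm/N.
So P = 0.4143 / 7.746×10⁻⁶ = 53.49 kN, tensile.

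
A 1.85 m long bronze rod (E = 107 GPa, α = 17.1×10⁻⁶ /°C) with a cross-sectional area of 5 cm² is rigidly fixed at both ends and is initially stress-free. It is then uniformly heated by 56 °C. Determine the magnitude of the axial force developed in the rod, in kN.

With zero net strain, σ = E·αΔT = 107 GPa × 17.1×10⁻⁶ × 56 = 102.5 MPa.
Axial force P = σA = 102.5 × 500 = 51230 N = 51.23 kN, compressive.

P ≈ 51.2 kN (compressive)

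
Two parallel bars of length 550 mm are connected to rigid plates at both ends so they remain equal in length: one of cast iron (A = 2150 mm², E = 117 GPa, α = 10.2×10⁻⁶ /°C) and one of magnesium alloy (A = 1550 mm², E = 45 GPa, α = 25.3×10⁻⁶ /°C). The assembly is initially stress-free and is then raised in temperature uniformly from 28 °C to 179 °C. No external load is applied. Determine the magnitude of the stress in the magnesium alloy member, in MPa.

σ ≈ 80.3 MPa (compressive)

Equilibrium of a rigid end plate with no external load gives equal and opposite internal forces ±P in the two members. Since α_{magnesium alloy} > α_{cast iron}, heating drives the magnesium alloy into compression and the cast iron into tension.
Setting the final lengths equal and cancelling L: (α₁ − α₂)ΔT = P/(A₁E₁) + P/(A₂E₂).
|α₁ − α₂|·ΔT = 15.1×10⁻⁶ × 151 = 0.00228.
1/(A₁E₁) + 1/(A₂E₂) = 1/(2150×117×10³) + 1/(1550×45×10³) = 1.831×10⁻⁸ N⁻¹.
So P = 0.00228 / 1.831×10⁻⁸ = 124.5 kN.
σ_{magnesium alloy} = P/A₂ = 124500/1550 = 80.33 MPa, compressive.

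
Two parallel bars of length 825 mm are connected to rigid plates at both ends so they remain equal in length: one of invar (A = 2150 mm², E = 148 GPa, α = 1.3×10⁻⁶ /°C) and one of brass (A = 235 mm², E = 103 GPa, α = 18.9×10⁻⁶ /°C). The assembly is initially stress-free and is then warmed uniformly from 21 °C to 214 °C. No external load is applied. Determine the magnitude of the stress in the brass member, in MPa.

σ ≈ 325 MPa (compressive)

The brass has the larger α, so on heating it would change length more than the invar if both were free. The rigid plates force a common final length, so the brass is put into compression and the invar into tension, with equal and opposite forces P (no external load).
Equating the net (thermal + elastic) strains gives |α₁ − α₂|·ΔT = P·[1/(A₁E₁) + 1/(A₂E₂)].
|α₁ − α₂|·ΔT = 17.6×10⁻⁶ × 193 = 0.003397.
1/(A₁E₁) + 1/(A₂E₂) = 1/(2150×148×10³) + 1/(235×103×10³) = 4.446×10⁻⁸ N⁻¹.
P = 0.003397 / 4.446×10⁻⁸ = 76410 N = 76.41 kN.
σ_{brass} = P/A₂ = 76410/235 = 325.1 MPa, compressive.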